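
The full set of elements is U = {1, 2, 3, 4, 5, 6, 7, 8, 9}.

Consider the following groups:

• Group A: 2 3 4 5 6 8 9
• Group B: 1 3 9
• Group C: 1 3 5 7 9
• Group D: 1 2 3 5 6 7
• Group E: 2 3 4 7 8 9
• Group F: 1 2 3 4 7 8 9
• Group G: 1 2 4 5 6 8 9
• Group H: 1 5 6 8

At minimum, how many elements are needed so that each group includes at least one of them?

2

Take T = {5, 9}. Each listed group contains at least one of these, so T is a hitting set of size 2.
No single element lies in every group, so at least 2 are needed and 2 is optimal.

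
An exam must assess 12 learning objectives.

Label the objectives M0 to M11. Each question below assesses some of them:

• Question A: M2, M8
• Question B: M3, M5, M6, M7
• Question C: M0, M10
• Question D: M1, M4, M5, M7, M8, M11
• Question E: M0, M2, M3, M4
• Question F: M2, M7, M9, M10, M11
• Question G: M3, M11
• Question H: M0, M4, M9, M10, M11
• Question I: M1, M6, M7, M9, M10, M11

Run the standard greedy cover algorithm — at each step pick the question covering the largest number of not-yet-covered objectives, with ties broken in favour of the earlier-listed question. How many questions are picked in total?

Greedy: pick D (covers 6 new) → pick E (covers 3 new) → pick I (covers 3 new). Total picks: 3.

3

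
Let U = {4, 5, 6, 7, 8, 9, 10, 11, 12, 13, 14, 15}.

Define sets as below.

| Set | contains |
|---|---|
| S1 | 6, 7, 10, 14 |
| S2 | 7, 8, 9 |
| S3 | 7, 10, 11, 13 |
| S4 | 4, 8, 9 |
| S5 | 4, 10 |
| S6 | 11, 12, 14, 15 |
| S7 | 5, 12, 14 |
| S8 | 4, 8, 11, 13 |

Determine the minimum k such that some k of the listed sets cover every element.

S1, S3, S4, S6, and S7 cover everything between them: the union {4, 5, 6, 7, 8, 9, 10, 11, 12, 13, 14, 15} is all of U.
No 4 of the 8 sets cover everything (all 70 combinations miss at least one element), so 5 is optimal.

5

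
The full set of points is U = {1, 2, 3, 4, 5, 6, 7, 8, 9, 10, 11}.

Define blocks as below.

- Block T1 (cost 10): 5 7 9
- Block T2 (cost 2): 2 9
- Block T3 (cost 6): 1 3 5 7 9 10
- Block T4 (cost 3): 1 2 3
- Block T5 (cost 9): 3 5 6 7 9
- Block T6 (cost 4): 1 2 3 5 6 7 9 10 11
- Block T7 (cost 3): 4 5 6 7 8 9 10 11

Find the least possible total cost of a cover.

6

T4, T7 together cover every point (T4 ∪ T7 = {1, 2, 3, 4, 5, 6, 7, 8, 9, 10, 11}); total cost 3 + 3 = 6.
No covering selection has total cost below 6.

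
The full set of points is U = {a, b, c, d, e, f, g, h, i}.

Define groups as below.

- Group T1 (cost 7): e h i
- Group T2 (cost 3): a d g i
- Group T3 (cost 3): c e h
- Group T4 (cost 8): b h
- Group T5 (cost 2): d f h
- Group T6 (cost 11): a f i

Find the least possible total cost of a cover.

16

T2, T3, T4, T5 together cover every point (T2 ∪ T3 ∪ T4 ∪ T5 = {a, b, c, d, e, f, g, h, i}); total cost 3 + 3 + 8 + 2 = 16.
No covering selection has total cost below 16.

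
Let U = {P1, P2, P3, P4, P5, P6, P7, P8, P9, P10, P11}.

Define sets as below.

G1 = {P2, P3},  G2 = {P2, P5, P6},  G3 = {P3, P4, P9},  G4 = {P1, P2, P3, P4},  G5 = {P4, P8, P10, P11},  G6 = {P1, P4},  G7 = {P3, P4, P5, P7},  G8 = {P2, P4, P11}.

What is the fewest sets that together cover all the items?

Take {G2, G3, G4, G5, G7}. Their union is {P1, P2, P3, P4, P5, P6, P7, P8, P9, P10, P11}, which is all 11 items.
No 4 of the 8 sets cover everything (all 70 combinations miss at least one item), so 5 is optimal.

5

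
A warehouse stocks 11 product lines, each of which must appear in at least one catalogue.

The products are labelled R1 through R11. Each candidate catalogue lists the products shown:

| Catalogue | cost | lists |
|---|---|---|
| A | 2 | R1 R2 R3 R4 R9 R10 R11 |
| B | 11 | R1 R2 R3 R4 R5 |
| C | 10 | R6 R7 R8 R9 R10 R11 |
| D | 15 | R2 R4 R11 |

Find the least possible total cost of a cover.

21

B, C together cover every product (B ∪ C = {R1, R2, R3, R4, R5, R6, R7, R8, R9, R10, R11}); total cost 11 + 10 = 21.
The greedy pick A, C, B costs 23; no covering selection beats 21.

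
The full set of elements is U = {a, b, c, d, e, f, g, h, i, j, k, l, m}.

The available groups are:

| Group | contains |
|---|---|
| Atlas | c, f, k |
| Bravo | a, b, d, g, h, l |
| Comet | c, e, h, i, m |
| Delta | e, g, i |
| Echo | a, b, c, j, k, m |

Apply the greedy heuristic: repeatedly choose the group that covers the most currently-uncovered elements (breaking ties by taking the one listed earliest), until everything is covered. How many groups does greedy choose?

4

Greedy: pick Bravo (covers 6 new) → pick Comet (covers 4 new) → pick Atlas (covers 2 new) → pick Echo (covers 1 new). Total picks: 4.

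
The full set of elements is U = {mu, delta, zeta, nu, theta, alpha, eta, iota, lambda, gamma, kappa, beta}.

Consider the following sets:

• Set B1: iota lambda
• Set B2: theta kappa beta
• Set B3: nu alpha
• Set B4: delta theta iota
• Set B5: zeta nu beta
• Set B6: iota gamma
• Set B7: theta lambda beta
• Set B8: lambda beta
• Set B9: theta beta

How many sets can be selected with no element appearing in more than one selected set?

3

B1, B2, B3 are pairwise disjoint (B1={iota,lambda}; B2={theta,kappa,beta}; B3={nu,alpha}).
Every remaining set overlaps one of these, and no 4 of the listed sets are pairwise disjoint, so 3 is the maximum.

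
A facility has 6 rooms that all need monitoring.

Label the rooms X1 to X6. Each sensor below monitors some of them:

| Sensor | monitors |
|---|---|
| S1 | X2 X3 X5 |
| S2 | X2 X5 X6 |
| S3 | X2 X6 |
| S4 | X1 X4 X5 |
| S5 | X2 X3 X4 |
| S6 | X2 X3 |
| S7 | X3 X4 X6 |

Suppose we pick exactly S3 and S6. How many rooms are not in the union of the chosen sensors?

Union of S3, S6 = {X2, X3, X6}.
Not covered: X1, X4, X5 — 3 rooms.

3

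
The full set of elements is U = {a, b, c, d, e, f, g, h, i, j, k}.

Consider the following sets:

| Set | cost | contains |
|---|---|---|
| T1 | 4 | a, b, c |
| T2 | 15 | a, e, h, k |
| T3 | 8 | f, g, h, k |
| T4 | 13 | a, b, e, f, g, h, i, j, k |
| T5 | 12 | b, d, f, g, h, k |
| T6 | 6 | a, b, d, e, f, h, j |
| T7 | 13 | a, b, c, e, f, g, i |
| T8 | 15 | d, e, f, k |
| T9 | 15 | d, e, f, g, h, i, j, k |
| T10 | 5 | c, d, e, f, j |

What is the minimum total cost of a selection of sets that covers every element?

18

T4, T10 together cover every element (T4 ∪ T10 = {a, b, c, d, e, f, g, h, i, j, k}); total cost 13 + 5 = 18.
The greedy pick T6, T1, T3, T4 costs 31; no covering selection beats 18.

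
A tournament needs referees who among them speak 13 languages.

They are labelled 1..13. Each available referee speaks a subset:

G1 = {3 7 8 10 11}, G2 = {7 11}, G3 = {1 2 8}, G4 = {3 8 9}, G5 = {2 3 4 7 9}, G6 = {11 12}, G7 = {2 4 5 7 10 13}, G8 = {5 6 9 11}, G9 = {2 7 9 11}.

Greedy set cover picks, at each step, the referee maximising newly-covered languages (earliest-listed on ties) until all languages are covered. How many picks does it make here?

Greedy: pick G7 (covers 6 new) → pick G1 (covers 3 new) → pick G8 (covers 2 new) → pick G3 (covers 1 new) → pick G6 (covers 1 new). Total picks: 5.

5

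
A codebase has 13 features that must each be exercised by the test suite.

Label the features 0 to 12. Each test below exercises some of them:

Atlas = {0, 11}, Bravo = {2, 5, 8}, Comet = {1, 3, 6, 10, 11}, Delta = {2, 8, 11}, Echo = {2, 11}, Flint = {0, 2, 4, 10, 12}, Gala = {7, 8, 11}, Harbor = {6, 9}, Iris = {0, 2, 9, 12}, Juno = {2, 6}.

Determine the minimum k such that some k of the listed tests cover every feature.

5

Take {Bravo, Comet, Flint, Gala, Iris}. Their union is {0, 1, 2, 3, 4, 5, 6, 7, 8, 9, 10, 11, 12}, which is all 13 features.
No 4 of the 10 tests cover everything (all 210 combinations miss at least one feature), so 5 is optimal.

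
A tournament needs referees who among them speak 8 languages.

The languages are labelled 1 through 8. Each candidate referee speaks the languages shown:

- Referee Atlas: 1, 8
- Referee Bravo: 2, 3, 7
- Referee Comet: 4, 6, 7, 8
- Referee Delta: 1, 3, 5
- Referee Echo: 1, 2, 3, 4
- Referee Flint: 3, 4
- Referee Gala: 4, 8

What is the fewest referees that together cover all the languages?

3

Bravo and Comet and Delta together: Bravo ∪ Comet ∪ Delta = {1, 2, 3, 4, 5, 6, 7, 8} — every language is covered.
Only Delta contains 5, so Delta is forced; the remaining 5 languages need at least 2 more referees (each remaining referee adds at most 4) — so at least 3 referees are needed, and 3 is optimal.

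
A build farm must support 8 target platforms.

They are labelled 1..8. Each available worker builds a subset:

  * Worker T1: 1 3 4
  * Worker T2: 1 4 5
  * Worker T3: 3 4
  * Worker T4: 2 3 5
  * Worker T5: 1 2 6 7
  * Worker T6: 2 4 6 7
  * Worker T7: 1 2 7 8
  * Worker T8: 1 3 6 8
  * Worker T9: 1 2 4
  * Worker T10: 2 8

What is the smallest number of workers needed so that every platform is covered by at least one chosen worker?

T2 and T7 and T8 together: T2 ∪ T7 ∪ T8 = {1, 2, 3, 4, 5, 6, 7, 8} — every platform is covered.
No 2 of the 10 workers cover everything (all 45 combinations miss at least one platform), so 3 is optimal.

3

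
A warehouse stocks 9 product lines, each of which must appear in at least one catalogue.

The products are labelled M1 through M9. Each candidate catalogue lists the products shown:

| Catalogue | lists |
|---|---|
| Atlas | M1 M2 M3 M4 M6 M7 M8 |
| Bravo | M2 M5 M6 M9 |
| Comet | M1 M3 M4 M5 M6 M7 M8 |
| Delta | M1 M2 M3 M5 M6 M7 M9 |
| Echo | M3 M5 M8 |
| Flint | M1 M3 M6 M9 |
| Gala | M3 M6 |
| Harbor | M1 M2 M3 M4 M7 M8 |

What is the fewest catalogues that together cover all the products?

2

Take {Bravo, Comet}. Their union is {M1, M2, M3, M4, M5, M6, M7, M8, M9}, which is all 9 products.
No single catalogue has all 9 products (the largest, Atlas, has 7), so 2 is optimal.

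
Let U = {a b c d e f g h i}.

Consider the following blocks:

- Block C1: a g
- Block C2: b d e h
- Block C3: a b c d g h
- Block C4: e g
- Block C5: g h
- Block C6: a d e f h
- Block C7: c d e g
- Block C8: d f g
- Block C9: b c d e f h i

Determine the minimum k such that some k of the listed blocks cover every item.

C3 and C9 together: C3 ∪ C9 = {a, b, c, d, e, f, g, h, i} — every item is covered.
No single block has all 9 items (the largest, C9, has 7), so 2 is optimal.

2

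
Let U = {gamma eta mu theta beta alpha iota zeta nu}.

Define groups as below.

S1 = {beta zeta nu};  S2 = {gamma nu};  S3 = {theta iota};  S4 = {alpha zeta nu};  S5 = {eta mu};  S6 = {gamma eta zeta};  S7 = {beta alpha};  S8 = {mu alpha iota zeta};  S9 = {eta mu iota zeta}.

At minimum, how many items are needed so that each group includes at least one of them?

4

The 4 items {eta, beta, iota, nu} hit every group.
The groups S2, S3, S5, S7 are pairwise disjoint, so any hitting set needs a separate item for each — at least 4. Hence 4 is optimal.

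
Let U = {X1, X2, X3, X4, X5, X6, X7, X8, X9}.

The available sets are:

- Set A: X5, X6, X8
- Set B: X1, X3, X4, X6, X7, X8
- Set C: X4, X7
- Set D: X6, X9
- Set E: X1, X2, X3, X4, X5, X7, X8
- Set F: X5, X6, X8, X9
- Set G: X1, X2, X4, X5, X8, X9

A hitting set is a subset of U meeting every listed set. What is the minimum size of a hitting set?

2

The 2 points {X4, X6} hit every set.
The sets C, D are pairwise disjoint, so any hitting set needs a separate point for each — at least 2. Hence 2 is optimal.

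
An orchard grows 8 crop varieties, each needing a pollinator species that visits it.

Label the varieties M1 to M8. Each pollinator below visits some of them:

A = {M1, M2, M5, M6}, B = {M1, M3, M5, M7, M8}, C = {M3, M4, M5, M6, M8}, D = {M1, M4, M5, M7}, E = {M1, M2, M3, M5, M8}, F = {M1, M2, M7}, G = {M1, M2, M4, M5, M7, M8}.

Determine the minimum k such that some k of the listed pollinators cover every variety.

C and F together: C ∪ F = {M1, M2, M3, M4, M5, M6, M7, M8} — every variety is covered.
No single pollinator has all 8 varieties (the largest, G, has 6), so 2 is optimal.

2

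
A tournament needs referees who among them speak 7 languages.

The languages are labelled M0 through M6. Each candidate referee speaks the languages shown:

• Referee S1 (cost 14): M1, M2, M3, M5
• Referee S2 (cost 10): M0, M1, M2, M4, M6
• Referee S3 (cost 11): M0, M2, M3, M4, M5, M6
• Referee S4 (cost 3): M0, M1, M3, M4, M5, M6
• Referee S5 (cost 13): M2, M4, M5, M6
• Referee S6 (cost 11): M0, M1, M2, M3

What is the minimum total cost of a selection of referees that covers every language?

13

S2, S4 together cover every language (S2 ∪ S4 = {M0, M1, M2, M3, M4, M5, M6}); total cost 10 + 3 = 13.
No covering selection has total cost below 13.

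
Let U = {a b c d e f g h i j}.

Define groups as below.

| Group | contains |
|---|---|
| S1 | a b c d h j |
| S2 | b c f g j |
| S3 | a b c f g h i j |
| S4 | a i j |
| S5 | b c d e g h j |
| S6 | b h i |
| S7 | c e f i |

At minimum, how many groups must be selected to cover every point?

2

Take {S3, S5}. Their union is {a, b, c, d, e, f, g, h, i, j}, which is all 10 points.
No single group has all 10 points (the largest, S3, has 8), so 2 is optimal.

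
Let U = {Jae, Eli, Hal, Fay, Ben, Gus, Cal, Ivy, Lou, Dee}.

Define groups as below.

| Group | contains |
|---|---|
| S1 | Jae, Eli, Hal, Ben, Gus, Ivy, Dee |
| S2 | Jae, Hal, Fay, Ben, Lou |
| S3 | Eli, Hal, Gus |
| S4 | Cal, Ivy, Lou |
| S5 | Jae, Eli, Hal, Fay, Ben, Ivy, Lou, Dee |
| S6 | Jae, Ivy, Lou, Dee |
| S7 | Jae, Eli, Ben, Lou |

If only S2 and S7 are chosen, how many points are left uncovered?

4

Union of S2, S7 = {Jae, Eli, Hal, Fay, Ben, Lou}.
Not covered: Gus, Cal, Ivy, Dee — 4 points.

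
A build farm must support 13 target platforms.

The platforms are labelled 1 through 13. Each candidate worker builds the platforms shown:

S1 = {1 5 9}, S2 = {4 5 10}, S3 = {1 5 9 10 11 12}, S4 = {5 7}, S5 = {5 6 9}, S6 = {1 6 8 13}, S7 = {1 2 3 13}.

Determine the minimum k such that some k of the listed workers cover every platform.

S2 and S3 and S4 and S6 and S7 together: S2 ∪ S3 ∪ S4 ∪ S6 ∪ S7 = {1, 2, 3, 4, 5, 6, 7, 8, 9, 10, 11, 12, 13} — every platform is covered.
No 4 of the 7 workers cover everything (all 35 combinations miss at least one platform), so 5 is optimal.

5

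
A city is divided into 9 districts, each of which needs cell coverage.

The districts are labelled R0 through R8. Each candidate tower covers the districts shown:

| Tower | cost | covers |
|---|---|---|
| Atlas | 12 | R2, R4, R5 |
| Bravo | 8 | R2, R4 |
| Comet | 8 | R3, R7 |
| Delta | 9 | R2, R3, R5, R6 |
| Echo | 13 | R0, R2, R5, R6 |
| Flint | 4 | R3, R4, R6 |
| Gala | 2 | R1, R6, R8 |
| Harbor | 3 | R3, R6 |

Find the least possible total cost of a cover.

Comet, Echo, Flint, Gala together cover every district (Comet ∪ Echo ∪ Flint ∪ Gala = {R0, R1, R2, R3, R4, R5, R6, R7, R8}); total cost 8 + 13 + 4 + 2 = 27.
No covering selection has total cost below 27.

27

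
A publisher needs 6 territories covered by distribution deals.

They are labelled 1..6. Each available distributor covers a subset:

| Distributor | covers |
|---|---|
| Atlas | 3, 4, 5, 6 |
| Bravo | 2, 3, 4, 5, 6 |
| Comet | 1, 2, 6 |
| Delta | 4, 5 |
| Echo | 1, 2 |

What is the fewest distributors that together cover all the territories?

2

Bravo and Comet together: Bravo ∪ Comet = {1, 2, 3, 4, 5, 6} — every territory is covered.
No single distributor has all 6 territories (the largest, Bravo, has 5), so 2 is optimal.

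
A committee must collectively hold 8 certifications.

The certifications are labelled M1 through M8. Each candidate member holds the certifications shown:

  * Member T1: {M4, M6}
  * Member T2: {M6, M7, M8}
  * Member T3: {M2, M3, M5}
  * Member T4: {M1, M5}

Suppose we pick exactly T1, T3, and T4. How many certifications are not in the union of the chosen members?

2

Union of T1, T3, T4 = {M1, M2, M3, M4, M5, M6}.
Not covered: M7, M8 — 2 certifications.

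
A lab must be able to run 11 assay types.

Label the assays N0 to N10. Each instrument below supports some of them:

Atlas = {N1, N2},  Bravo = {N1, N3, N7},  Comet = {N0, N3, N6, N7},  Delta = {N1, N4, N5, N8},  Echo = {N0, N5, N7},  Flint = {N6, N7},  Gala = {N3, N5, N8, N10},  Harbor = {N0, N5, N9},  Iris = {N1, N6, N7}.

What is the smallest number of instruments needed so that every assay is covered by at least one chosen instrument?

5

Atlas and Delta and Flint and Gala and Harbor together: Atlas ∪ Delta ∪ Flint ∪ Gala ∪ Harbor = {N0, N1, N2, N3, N4, N5, N6, N7, N8, N9, N10} — every assay is covered.
No 4 of the 9 instruments cover everything (all 126 combinations miss at least one assay), so 5 is optimal.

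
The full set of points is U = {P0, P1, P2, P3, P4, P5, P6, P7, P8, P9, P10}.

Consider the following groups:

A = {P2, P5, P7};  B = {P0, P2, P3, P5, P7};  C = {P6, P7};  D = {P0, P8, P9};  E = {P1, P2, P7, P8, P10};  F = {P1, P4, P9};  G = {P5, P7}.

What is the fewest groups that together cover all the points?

B and C and E and F together: B ∪ C ∪ E ∪ F = {P0, P1, P2, P3, P4, P5, P6, P7, P8, P9, P10} — every point is covered.
Only C contains P6, so C is forced; the remaining 9 points need at least 3 more groups (each remaining group adds at most 4) — so at least 4 groups are needed, and 4 is optimal.

4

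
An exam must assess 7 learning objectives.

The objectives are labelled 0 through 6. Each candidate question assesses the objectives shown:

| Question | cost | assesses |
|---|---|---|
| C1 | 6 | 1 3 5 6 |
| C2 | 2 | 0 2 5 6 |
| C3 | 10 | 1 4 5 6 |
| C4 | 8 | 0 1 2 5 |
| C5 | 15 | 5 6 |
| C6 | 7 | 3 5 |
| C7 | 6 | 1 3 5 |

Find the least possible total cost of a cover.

18

C1, C2, C3 together cover every objective (C1 ∪ C2 ∪ C3 = {0, 1, 2, 3, 4, 5, 6}); total cost 6 + 2 + 10 = 18.
No covering selection has total cost below 18.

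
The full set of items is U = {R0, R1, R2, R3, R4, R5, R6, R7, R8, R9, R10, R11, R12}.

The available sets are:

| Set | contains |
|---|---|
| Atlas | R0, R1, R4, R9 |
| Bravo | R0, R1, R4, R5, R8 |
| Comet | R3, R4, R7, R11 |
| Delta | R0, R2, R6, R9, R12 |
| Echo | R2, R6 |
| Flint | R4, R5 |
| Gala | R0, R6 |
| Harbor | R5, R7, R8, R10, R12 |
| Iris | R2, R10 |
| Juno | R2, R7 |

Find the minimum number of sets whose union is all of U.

4

Take {Atlas, Comet, Echo, Harbor}. Their union is {R0, R1, R2, R3, R4, R5, R6, R7, R8, R9, R10, R11, R12}, which is all 13 items.
No 3 of the 10 sets cover everything (all 120 combinations miss at least one item), so 4 is optimal.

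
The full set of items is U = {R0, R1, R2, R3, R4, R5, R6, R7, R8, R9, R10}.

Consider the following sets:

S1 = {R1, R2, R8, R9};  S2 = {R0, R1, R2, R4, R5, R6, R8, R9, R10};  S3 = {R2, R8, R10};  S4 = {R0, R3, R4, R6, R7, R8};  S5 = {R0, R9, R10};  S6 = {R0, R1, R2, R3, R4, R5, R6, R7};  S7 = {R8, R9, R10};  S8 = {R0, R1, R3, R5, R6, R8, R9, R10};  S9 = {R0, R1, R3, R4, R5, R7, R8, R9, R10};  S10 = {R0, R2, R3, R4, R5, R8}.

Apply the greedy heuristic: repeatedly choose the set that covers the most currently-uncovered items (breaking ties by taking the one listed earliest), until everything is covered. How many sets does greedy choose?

2

Greedy: pick S2 (covers 9 new) → pick S4 (covers 2 new). Total picks: 2.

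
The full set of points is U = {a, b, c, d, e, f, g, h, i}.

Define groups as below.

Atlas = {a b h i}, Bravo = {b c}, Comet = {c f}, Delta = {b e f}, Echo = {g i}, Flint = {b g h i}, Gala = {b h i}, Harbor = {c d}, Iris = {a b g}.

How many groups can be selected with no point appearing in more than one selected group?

3

Delta, Echo, Harbor are pairwise disjoint (Delta={b,e,f}; Echo={g,i}; Harbor={c,d}).
Every remaining group overlaps one of these, and no 4 of the listed groups are pairwise disjoint, so 3 is the maximum.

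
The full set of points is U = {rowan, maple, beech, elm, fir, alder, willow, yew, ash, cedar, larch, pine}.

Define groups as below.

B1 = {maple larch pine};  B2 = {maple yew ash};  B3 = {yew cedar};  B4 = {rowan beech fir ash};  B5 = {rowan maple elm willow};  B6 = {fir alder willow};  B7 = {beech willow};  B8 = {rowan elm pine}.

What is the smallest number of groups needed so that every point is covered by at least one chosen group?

5

B1, B3, B4, B5, and B6 cover everything between them: the union {rowan, maple, beech, elm, fir, alder, willow, yew, ash, cedar, larch, pine} is all of U.
No 4 of the 8 groups cover everything (all 70 combinations miss at least one point), so 5 is optimal.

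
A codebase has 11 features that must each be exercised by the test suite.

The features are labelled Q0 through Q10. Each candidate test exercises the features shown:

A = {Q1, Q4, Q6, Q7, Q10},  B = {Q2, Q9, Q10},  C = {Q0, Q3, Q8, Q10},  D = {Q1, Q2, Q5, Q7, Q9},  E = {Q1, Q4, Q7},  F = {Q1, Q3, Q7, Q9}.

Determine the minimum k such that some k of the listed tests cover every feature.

A and C and D together: A ∪ C ∪ D = {Q0, Q1, Q2, Q3, Q4, Q5, Q6, Q7, Q8, Q9, Q10} — every feature is covered.
Each test has at most 5 features, and 2·5 = 10 < 11 — so at least 3 tests are needed, and 3 is optimal.

3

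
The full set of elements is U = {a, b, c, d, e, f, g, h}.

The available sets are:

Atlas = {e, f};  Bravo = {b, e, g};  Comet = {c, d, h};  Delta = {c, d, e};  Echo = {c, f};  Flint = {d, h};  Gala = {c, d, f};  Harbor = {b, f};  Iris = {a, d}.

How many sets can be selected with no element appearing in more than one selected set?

3

Bravo, Echo, Iris are pairwise disjoint (Bravo={b,e,g}; Echo={c,f}; Iris={a,d}).
Every remaining set overlaps one of these, and no 4 of the listed sets are pairwise disjoint, so 3 is the maximum.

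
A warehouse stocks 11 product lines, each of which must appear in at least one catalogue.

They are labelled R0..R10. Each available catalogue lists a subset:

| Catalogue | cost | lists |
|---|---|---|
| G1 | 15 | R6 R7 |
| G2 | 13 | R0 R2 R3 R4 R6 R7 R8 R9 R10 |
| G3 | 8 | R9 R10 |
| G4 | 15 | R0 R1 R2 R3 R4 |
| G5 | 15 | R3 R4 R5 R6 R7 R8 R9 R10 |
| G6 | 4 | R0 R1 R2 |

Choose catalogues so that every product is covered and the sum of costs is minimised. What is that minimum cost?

G5, G6 together cover every product (G5 ∪ G6 = {R0, R1, R2, R3, R4, R5, R6, R7, R8, R9, R10}); total cost 15 + 4 = 19.
The greedy pick G6, G2, G5 costs 32; no covering selection beats 19.

19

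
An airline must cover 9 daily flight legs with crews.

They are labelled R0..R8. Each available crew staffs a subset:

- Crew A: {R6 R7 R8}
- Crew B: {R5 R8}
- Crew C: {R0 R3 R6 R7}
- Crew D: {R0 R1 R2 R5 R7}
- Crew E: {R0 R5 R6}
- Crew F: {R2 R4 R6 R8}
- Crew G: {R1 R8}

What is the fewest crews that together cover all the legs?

Take {C, D, F}. Their union is {R0, R1, R2, R3, R4, R5, R6, R7, R8}, which is all 9 legs.
Only C contains R3, so C is forced; the remaining 5 legs need at least 2 more crews (each remaining crew adds at most 3) — so at least 3 crews are needed, and 3 is optimal.

3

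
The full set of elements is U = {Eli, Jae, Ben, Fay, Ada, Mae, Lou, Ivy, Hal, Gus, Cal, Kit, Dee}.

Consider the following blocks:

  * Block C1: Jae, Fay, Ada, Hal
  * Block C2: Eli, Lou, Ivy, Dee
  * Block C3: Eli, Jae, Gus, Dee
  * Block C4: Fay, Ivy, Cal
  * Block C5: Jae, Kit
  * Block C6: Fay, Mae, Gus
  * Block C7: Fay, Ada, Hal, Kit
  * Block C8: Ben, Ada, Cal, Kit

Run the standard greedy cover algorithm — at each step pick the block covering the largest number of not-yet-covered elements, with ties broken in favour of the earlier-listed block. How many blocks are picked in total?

Greedy: pick C1 (covers 4 new) → pick C2 (covers 4 new) → pick C8 (covers 3 new) → pick C6 (covers 2 new). Total picks: 4.

4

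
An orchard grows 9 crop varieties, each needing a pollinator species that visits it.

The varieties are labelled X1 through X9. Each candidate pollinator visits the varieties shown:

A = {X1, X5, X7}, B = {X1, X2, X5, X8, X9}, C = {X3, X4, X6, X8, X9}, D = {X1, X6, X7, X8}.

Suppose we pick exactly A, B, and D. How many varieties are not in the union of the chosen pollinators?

2

Union of A, B, D = {X1, X2, X5, X6, X7, X8, X9}.
Not covered: X3, X4 — 2 varieties.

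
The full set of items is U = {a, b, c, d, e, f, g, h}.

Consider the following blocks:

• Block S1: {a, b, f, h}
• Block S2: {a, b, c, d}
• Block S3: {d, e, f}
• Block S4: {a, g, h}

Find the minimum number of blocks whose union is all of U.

3

Take {S2, S3, S4}. Their union is {a, b, c, d, e, f, g, h}, which is all 8 items.
Only S2 contains c, so S2 is forced; the remaining 4 items need at least 2 more blocks (each remaining block adds at most 2) — so at least 3 blocks are needed, and 3 is optimal.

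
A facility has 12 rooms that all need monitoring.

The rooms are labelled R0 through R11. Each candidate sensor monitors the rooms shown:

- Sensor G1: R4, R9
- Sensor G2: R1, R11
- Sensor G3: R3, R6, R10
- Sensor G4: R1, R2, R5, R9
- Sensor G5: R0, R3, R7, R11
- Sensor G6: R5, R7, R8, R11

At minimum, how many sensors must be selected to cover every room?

G1 and G3 and G4 and G5 and G6 together: G1 ∪ G3 ∪ G4 ∪ G5 ∪ G6 = {R0, R1, R2, R3, R4, R5, R6, R7, R8, R9, R10, R11} — every room is covered.
No 4 of the 6 sensors cover everything (all 15 combinations miss at least one room), so 5 is optimal.

5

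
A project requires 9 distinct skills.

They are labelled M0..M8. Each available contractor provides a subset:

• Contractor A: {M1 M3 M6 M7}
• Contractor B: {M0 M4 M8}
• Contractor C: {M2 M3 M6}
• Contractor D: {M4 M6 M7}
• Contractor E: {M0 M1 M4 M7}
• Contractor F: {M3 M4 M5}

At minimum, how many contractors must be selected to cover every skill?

Take {A, B, C, F}. Their union is {M0, M1, M2, M3, M4, M5, M6, M7, M8}, which is all 9 skills.
No 3 of the 6 contractors cover everything (all 20 combinations miss at least one skill), so 4 is optimal.

4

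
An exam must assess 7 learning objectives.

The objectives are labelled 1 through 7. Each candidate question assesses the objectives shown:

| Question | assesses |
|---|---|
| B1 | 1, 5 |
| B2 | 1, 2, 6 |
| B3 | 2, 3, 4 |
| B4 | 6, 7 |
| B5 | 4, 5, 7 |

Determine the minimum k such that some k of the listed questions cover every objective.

B2 and B3 and B5 together: B2 ∪ B3 ∪ B5 = {1, 2, 3, 4, 5, 6, 7} — every objective is covered.
Each question has at most 3 objectives, and 2·3 = 6 < 7 — so at least 3 questions are needed, and 3 is optimal.

3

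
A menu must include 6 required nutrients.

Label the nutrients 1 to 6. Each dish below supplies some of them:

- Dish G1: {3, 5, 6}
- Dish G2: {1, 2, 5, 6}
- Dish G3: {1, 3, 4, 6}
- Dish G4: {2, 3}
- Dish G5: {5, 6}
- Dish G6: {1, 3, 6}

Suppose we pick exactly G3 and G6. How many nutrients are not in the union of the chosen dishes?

2

Union of G3, G6 = {1, 3, 4, 6}.
Not covered: 2, 5 — 2 nutrients.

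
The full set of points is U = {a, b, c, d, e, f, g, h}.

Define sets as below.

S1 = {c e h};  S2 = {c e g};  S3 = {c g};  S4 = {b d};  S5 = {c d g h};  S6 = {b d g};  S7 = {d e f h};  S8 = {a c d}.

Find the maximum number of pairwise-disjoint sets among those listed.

2

S1, S4 are pairwise disjoint (S1={c,e,h}; S4={b,d}).
Every remaining set overlaps one of these, and no 3 of the listed sets are pairwise disjoint, so 2 is the maximum.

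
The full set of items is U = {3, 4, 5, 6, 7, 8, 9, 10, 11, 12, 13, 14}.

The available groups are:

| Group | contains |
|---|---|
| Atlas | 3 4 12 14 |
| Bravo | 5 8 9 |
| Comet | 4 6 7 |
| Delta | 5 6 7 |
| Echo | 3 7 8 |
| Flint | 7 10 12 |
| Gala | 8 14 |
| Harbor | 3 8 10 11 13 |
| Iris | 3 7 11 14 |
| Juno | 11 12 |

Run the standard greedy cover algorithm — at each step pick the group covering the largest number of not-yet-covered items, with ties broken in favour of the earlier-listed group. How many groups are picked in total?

Greedy: pick Harbor (covers 5 new) → pick Atlas (covers 3 new) → pick Delta (covers 3 new) → pick Bravo (covers 1 new). Total picks: 4.

4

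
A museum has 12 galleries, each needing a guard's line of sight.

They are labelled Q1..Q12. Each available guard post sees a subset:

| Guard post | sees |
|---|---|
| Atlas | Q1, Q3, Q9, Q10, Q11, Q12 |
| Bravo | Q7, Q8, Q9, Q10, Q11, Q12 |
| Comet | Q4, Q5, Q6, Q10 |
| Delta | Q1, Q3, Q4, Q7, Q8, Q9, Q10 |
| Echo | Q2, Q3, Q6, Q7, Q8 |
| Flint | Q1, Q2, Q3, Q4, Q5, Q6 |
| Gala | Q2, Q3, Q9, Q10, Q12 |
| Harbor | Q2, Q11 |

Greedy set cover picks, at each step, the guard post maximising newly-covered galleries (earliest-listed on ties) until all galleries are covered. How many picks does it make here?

Greedy: pick Delta (covers 7 new) → pick Flint (covers 3 new) → pick Atlas (covers 2 new). Total picks: 3.
(The true minimum cover uses only 2 guard posts, so greedy is not optimal here.)

3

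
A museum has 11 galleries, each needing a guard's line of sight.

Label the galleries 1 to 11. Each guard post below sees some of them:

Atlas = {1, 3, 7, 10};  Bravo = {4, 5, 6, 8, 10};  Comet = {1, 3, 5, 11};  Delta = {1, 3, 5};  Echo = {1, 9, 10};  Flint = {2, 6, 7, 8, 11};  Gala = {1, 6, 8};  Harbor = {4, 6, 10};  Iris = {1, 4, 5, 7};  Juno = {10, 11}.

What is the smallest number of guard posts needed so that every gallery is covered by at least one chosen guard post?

Bravo and Comet and Echo and Flint together: Bravo ∪ Comet ∪ Echo ∪ Flint = {1, 2, 3, 4, 5, 6, 7, 8, 9, 10, 11} — every gallery is covered.
No 3 of the 10 guard posts cover everything (all 120 combinations miss at least one gallery), so 4 is optimal.

4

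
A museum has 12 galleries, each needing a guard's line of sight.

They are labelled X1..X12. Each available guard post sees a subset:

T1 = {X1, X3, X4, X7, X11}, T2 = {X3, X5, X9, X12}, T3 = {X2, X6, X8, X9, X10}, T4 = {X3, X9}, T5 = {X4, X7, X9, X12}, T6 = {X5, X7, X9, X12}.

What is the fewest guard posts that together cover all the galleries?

3

Take {T1, T2, T3}. Their union is {X1, X2, X3, X4, X5, X6, X7, X8, X9, X10, X11, X12}, which is all 12 galleries.
Each guard post has at most 5 galleries, and 2·5 = 10 < 12 — so at least 3 guard posts are needed, and 3 is optimal.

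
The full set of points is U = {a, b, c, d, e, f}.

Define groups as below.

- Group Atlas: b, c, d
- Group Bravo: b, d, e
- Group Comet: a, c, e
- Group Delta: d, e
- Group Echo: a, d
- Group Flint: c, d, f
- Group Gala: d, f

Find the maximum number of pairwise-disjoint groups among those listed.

Comet, Gala are pairwise disjoint (Comet={a,c,e}; Gala={d,f}).
Every remaining group overlaps one of these, and no 3 of the listed groups are pairwise disjoint, so 2 is the maximum.

2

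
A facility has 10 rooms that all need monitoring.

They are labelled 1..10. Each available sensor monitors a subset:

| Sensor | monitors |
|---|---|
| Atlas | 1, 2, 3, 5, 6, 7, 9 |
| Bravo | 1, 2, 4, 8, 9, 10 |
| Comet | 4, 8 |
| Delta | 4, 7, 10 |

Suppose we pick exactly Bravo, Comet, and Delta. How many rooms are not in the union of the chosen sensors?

Union of Bravo, Comet, Delta = {1, 2, 4, 7, 8, 9, 10}.
Not covered: 3, 5, 6 — 3 rooms.

3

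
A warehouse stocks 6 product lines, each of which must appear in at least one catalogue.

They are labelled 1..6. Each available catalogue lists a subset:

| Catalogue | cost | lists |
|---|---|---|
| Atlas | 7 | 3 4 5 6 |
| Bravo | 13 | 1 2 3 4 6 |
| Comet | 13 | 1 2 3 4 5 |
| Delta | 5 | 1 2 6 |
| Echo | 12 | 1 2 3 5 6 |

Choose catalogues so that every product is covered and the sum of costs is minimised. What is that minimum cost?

Atlas, Delta together cover every product (Atlas ∪ Delta = {1, 2, 3, 4, 5, 6}); total cost 7 + 5 = 12.
No covering selection has total cost below 12.

12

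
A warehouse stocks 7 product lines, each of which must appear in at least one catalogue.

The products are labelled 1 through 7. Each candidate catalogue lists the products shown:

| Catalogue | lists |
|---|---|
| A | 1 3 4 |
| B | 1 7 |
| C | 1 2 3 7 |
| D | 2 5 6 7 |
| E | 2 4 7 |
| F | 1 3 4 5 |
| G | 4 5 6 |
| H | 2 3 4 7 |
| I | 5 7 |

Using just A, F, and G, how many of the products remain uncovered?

2

Union of A, F, G = {1, 3, 4, 5, 6}.
Not covered: 2, 7 — 2 products.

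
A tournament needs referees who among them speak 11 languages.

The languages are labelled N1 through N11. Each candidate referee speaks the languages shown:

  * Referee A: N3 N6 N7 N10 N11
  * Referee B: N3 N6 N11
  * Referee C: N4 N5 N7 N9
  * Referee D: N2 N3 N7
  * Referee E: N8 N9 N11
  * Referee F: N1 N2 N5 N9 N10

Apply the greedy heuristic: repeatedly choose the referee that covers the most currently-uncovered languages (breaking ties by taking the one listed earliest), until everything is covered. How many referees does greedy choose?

4

Greedy: pick A (covers 5 new) → pick F (covers 4 new) → pick C (covers 1 new) → pick E (covers 1 new). Total picks: 4.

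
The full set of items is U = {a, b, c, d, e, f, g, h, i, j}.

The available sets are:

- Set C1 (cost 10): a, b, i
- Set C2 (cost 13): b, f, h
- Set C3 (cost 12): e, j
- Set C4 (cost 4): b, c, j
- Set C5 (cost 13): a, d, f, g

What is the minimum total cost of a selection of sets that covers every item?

52

C1, C2, C3, C4, C5 together cover every item (C1 ∪ C2 ∪ C3 ∪ C4 ∪ C5 = {a, b, c, d, e, f, g, h, i, j}); total cost 10 + 13 + 12 + 4 + 13 = 52.
No covering selection has total cost below 52.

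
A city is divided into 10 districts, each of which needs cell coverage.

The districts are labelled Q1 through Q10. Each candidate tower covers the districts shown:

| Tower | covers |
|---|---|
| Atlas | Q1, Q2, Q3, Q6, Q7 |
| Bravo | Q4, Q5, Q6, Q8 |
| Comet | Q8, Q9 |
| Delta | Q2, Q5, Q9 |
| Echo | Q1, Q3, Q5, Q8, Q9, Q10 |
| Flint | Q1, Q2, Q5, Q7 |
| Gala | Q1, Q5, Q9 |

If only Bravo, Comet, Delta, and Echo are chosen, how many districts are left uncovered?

Union of Bravo, Comet, Delta, Echo = {Q1, Q2, Q3, Q4, Q5, Q6, Q8, Q9, Q10}.
Not covered: Q7 — 1 district.

1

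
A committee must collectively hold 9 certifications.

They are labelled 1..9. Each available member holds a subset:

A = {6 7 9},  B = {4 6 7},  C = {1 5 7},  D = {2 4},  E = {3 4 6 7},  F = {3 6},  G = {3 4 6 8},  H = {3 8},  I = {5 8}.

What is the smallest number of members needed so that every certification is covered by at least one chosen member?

A and C and D and H together: A ∪ C ∪ D ∪ H = {1, 2, 3, 4, 5, 6, 7, 8, 9} — every certification is covered.
Only D contains 2, so D is forced; the remaining 7 certifications need at least 3 more members (each remaining member adds at most 3) — so at least 4 members are needed, and 4 is optimal.

4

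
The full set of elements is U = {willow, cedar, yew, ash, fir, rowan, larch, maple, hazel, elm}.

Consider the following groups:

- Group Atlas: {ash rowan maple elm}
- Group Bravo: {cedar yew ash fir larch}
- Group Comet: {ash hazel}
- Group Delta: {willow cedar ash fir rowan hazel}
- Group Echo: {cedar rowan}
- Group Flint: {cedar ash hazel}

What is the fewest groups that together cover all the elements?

3

Take {Atlas, Bravo, Delta}. Their union is {willow, cedar, yew, ash, fir, rowan, larch, maple, hazel, elm}, which is all 10 elements.
Only Delta contains willow, so Delta is forced; the remaining 4 elements need at least 2 more groups (each remaining group adds at most 2) — so at least 3 groups are needed, and 3 is optimal.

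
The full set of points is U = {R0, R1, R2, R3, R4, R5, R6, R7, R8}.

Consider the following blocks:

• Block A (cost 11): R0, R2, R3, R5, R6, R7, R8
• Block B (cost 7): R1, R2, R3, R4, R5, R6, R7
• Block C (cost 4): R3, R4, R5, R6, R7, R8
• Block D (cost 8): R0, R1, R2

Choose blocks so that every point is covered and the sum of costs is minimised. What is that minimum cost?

C, D together cover every point (C ∪ D = {R0, R1, R2, R3, R4, R5, R6, R7, R8}); total cost 4 + 8 = 12.
No covering selection has total cost below 12.

12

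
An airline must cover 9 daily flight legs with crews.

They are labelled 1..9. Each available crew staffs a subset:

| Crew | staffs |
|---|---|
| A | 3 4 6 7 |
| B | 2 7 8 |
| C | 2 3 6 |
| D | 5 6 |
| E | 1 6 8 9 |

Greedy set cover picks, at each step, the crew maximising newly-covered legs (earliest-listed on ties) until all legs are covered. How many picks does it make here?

4

Greedy: pick A (covers 4 new) → pick E (covers 3 new) → pick B (covers 1 new) → pick D (covers 1 new). Total picks: 4.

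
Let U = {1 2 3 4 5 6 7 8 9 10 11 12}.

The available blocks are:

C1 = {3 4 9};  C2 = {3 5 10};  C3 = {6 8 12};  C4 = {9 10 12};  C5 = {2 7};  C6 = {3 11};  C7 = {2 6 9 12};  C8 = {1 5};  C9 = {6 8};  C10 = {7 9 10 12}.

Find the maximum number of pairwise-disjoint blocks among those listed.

C4, C5, C6, C8, C9 are pairwise disjoint (C4={9,10,12}; C5={2,7}; C6={3,11}; C8={1,5}; C9={6,8}).
Every remaining block overlaps one of these, and no 6 of the listed blocks are pairwise disjoint, so 5 is the maximum.

5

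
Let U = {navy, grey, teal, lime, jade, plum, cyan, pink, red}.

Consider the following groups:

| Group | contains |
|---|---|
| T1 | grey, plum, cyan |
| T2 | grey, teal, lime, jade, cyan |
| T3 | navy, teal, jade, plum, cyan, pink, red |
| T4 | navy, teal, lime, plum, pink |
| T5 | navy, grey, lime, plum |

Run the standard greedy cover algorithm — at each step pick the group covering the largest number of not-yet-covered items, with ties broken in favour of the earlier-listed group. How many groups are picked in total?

Greedy: pick T3 (covers 7 new) → pick T2 (covers 2 new). Total picks: 2.

2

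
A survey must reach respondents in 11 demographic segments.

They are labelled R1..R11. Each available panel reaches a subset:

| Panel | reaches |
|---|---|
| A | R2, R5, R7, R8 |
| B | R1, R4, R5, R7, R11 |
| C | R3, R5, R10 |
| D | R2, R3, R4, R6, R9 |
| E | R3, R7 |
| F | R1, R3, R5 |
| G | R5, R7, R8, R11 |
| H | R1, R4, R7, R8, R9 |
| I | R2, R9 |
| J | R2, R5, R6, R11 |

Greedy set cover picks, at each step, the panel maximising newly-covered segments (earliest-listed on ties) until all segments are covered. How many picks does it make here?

Greedy: pick B (covers 5 new) → pick D (covers 4 new) → pick A (covers 1 new) → pick C (covers 1 new). Total picks: 4.
(The true minimum cover uses only 3 panels, so greedy is not optimal here.)

4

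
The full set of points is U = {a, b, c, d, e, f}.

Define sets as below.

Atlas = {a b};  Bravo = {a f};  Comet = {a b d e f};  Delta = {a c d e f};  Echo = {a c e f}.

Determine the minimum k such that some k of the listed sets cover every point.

2

Atlas and Delta together: Atlas ∪ Delta = {a, b, c, d, e, f} — every point is covered.
No single set has all 6 points (the largest, Comet, has 5), so 2 is optimal.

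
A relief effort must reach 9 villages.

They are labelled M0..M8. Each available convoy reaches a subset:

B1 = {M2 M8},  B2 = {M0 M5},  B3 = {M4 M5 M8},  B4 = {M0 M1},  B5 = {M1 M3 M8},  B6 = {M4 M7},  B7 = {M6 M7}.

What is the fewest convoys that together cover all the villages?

5

Take {B1, B2, B5, B6, B7}. Their union is {M0, M1, M2, M3, M4, M5, M6, M7, M8}, which is all 9 villages.
Only B1 contains M2, so B1 is forced; the remaining 7 villages need at least 4 more convoys (each remaining convoy adds at most 2) — so at least 5 convoys are needed, and 5 is optimal.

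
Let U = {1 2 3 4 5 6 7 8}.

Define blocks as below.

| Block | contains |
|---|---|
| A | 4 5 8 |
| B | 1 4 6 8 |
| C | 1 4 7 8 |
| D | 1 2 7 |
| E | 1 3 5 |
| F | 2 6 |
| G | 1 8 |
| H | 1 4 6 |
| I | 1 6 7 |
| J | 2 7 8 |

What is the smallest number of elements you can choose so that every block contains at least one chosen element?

3

T = {1, 2, 4} meets every block (each contains at least one member of T), and |T| = 3.
No choice of 2 elements meets every block, so 3 is the minimum.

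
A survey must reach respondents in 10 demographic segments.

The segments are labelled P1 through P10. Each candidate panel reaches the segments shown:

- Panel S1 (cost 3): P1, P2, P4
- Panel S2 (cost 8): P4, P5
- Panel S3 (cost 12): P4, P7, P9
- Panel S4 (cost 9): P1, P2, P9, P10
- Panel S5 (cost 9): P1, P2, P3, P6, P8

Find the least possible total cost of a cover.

S2, S3, S4, S5 together cover every segment (S2 ∪ S3 ∪ S4 ∪ S5 = {P1, P2, P3, P4, P5, P6, P7, P8, P9, P10}); total cost 8 + 12 + 9 + 9 = 38.
The greedy pick S1, S5, S4, S2, S3 costs 41; no covering selection beats 38.

38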